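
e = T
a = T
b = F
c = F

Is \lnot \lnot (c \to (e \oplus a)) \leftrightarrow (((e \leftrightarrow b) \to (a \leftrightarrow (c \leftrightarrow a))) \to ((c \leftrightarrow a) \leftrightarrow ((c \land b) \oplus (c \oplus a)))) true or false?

e \oplus a = T \oplus T = F
c \to (e \oplus a) = F \to F = T
\lnot (c \to (e \oplus a)) = \lnot T = F
\lnot \lnot (c \to (e \oplus a)) = \lnot F = T
e \leftrightarrow b = T \leftrightarrow F = F
c \leftrightarrow a = F \leftrightarrow T = F
a \leftrightarrow (c \leftrightarrow a) = T \leftrightarrow F = F
(e \leftrightarrow b) \to (a \leftrightarrow (c \leftrightarrow a)) = F \to F = T
c \leftrightarrow a = F \leftrightarrow T = F
c \land b = F \land F = F
c \oplus a = F \oplus T = T
(c \land b) \oplus (c \oplus a) = F \oplus T = T
(c \leftrightarrow a) \leftrightarrow ((c \land b) \oplus (c \oplus a)) = F \leftrightarrow T = F
((e \leftrightarrow b) \to (a \leftrightarrow (c \leftrightarrow a))) \to ((c \leftrightarrow a) \leftrightarrow ((c \land b) \oplus (c \oplus a))) = T \to F = F
\lnot \lnot (c \to (e \oplus a)) \leftrightarrow (((e \leftrightarrow b) \to (a \leftrightarrow (c \leftrightarrow a))) \to ((c \leftrightarrow a) \leftrightarrow ((c \land b) \oplus (c \oplus a)))) = T \leftrightarrow F = F

F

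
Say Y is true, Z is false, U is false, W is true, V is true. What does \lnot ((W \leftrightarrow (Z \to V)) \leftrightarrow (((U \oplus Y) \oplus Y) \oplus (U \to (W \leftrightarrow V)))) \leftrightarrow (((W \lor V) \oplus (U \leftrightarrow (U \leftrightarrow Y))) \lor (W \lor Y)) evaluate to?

F

Z \to V = F \to T = T
W \leftrightarrow (Z \to V) = T \leftrightarrow T = T
U \oplus Y = F \oplus T = T
(U \oplus Y) \oplus Y = T \oplus T = F
W \leftrightarrow V = T \leftrightarrow T = T
U \to (W \leftrightarrow V) = F \to T = T
((U \oplus Y) \oplus Y) \oplus (U \to (W \leftrightarrow V)) = F \oplus T = T
(W \leftrightarrow (Z \to V)) \leftrightarrow (((U \oplus Y) \oplus Y) \oplus (U \to (W \leftrightarrow V))) = T \leftrightarrow T = T
\lnot ((W \leftrightarrow (Z \to V)) \leftrightarrow (((U \oplus Y) \oplus Y) \oplus (U \to (W \leftrightarrow V)))) = \lnot T = F
W \lor V = T \lor T = T
U \leftrightarrow Y = F \leftrightarrow T = F
U \leftrightarrow (U \leftrightarrow Y) = F \leftrightarrow F = T
(W \lor V) \oplus (U \leftrightarrow (U \leftrightarrow Y)) = T \oplus T = F
W \lor Y = T \lor T = T
((W \lor V) \oplus (U \leftrightarrow (U \leftrightarrow Y))) \lor (W \lor Y) = F \lor T = T
\lnot ((W \leftrightarrow (Z \to V)) \leftrightarrow (((U \oplus Y) \oplus Y) \oplus (U \to (W \leftrightarrow V)))) \leftrightarrow (((W \lor V) \oplus (U \leftrightarrow (U \leftrightarrow Y))) \lor (W \lor Y)) = F \leftrightarrow T = F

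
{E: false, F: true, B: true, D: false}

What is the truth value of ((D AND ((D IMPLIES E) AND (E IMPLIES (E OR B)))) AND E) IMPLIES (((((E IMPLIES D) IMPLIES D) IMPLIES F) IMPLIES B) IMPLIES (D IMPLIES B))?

D IMPLIES E = false IMPLIES false = true
E OR B = false OR true = true
E IMPLIES (E OR B) = false IMPLIES true = true
(D IMPLIES E) AND (E IMPLIES (E OR B)) = true AND true = true
D AND ((D IMPLIES E) AND (E IMPLIES (E OR B))) = false AND true = false
(D AND ((D IMPLIES E) AND (E IMPLIES (E OR B)))) AND E = false AND false = false
E IMPLIES D = false IMPLIES false = true
(E IMPLIES D) IMPLIES D = true IMPLIES false = false
((E IMPLIES D) IMPLIES D) IMPLIES F = false IMPLIES true = true
(((E IMPLIES D) IMPLIES D) IMPLIES F) IMPLIES B = true IMPLIES true = true
D IMPLIES B = false IMPLIES true = true
((((E IMPLIES D) IMPLIES D) IMPLIES F) IMPLIES B) IMPLIES (D IMPLIES B) = true IMPLIES true = true
((D AND ((D IMPLIES E) AND (E IMPLIES (E OR B)))) AND E) IMPLIES (((((E IMPLIES D) IMPLIES D) IMPLIES F) IMPLIES B) IMPLIES (D IMPLIES B)) = false IMPLIES true = true

true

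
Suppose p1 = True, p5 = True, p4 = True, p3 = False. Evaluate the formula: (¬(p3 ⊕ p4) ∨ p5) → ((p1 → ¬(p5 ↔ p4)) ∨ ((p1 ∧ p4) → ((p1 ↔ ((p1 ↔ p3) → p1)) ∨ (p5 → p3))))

True

p3 ⊕ p4 = False ⊕ True = True
¬(p3 ⊕ p4) = ¬True = False
¬(p3 ⊕ p4) ∨ p5 = False ∨ True = True
p5 ↔ p4 = True ↔ True = True
¬(p5 ↔ p4) = ¬True = False
p1 → ¬(p5 ↔ p4) = True → False = False
p1 ∧ p4 = True ∧ True = True
p1 ↔ p3 = True ↔ False = False
(p1 ↔ p3) → p1 = False → True = True
p1 ↔ ((p1 ↔ p3) → p1) = True ↔ True = True
p5 → p3 = True → False = False
(p1 ↔ ((p1 ↔ p3) → p1)) ∨ (p5 → p3) = True ∨ False = True
(p1 ∧ p4) → ((p1 ↔ ((p1 ↔ p3) → p1)) ∨ (p5 → p3)) = True → True = True
(p1 → ¬(p5 ↔ p4)) ∨ ((p1 ∧ p4) → ((p1 ↔ ((p1 ↔ p3) → p1)) ∨ (p5 → p3))) = False ∨ True = True
(¬(p3 ⊕ p4) ∨ p5) → ((p1 → ¬(p5 ↔ p4)) ∨ ((p1 ∧ p4) → ((p1 ↔ ((p1 ↔ p3) → p1)) ∨ (p5 → p3)))) = True → True = True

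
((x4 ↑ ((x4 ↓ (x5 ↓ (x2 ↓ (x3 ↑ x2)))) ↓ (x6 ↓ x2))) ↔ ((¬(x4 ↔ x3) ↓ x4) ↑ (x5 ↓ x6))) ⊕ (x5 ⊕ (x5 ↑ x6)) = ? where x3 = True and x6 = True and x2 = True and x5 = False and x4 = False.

False

Substituting x3=True, x6=True, x2=True, x5=False, x4=False:
x3 ↑ x2 = True ↑ True = False
x2 ↓ (x3 ↑ x2) = True ↓ False = False
x5 ↓ (x2 ↓ (x3 ↑ x2)) = False ↓ False = True
x4 ↓ (x5 ↓ (x2 ↓ (x3 ↑ x2))) = False ↓ True = False
x6 ↓ x2 = True ↓ True = False
(x4 ↓ (x5 ↓ (x2 ↓ (x3 ↑ x2)))) ↓ (x6 ↓ x2) = False ↓ False = True
x4 ↑ ((x4 ↓ (x5 ↓ (x2 ↓ (x3 ↑ x2)))) ↓ (x6 ↓ x2)) = False ↑ True = True
x4 ↔ x3 = False ↔ True = False
¬(x4 ↔ x3) = ¬False = True
¬(x4 ↔ x3) ↓ x4 = True ↓ False = False
x5 ↓ x6 = False ↓ True = False
(¬(x4 ↔ x3) ↓ x4) ↑ (x5 ↓ x6) = False ↑ False = True
(x4 ↑ ((x4 ↓ (x5 ↓ (x2 ↓ (x3 ↑ x2)))) ↓ (x6 ↓ x2))) ↔ ((¬(x4 ↔ x3) ↓ x4) ↑ (x5 ↓ x6)) = True ↔ True = True
x5 ↑ x6 = False ↑ True = True
x5 ⊕ (x5 ↑ x6) = False ⊕ True = True
((x4 ↑ ((x4 ↓ (x5 ↓ (x2 ↓ (x3 ↑ x2)))) ↓ (x6 ↓ x2))) ↔ ((¬(x4 ↔ x3) ↓ x4) ↑ (x5 ↓ x6))) ⊕ (x5 ⊕ (x5 ↑ x6)) = True ⊕ True = False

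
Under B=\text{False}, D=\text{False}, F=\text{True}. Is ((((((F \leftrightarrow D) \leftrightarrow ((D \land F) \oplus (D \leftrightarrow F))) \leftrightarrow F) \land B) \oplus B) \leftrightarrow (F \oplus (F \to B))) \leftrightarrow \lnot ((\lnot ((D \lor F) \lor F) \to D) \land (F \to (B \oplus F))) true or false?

F \leftrightarrow D = \text{True} \leftrightarrow \text{False} = \text{False}
D \land F = \text{False} \land \text{True} = \text{False}
D \leftrightarrow F = \text{False} \leftrightarrow \text{True} = \text{False}
(D \land F) \oplus (D \leftrightarrow F) = \text{False} \oplus \text{False} = \text{False}
(F \leftrightarrow D) \leftrightarrow ((D \land F) \oplus (D \leftrightarrow F)) = \text{False} \leftrightarrow \text{False} = \text{True}
((F \leftrightarrow D) \leftrightarrow ((D \land F) \oplus (D \leftrightarrow F))) \leftrightarrow F = \text{True} \leftrightarrow \text{True} = \text{True}
(((F \leftrightarrow D) \leftrightarrow ((D \land F) \oplus (D \leftrightarrow F))) \leftrightarrow F) \land B = \text{True} \land \text{False} = \text{False}
((((F \leftrightarrow D) \leftrightarrow ((D \land F) \oplus (D \leftrightarrow F))) \leftrightarrow F) \land B) \oplus B = \text{False} \oplus \text{False} = \text{False}
F \to B = \text{True} \to \text{False} = \text{False}
F \oplus (F \to B) = \text{True} \oplus \text{False} = \text{True}
(((((F \leftrightarrow D) \leftrightarrow ((D \land F) \oplus (D \leftrightarrow F))) \leftrightarrow F) \land B) \oplus B) \leftrightarrow (F \oplus (F \to B)) = \text{False} \leftrightarrow \text{True} = \text{False}
D \lor F = \text{False} \lor \text{True} = \text{True}
(D \lor F) \lor F = \text{True} \lor \text{True} = \text{True}
\lnot ((D \lor F) \lor F) = \lnot \text{True} = \text{False}
\lnot ((D \lor F) \lor F) \to D = \text{False} \to \text{False} = \text{True}
B \oplus F = \text{False} \oplus \text{True} = \text{True}
F \to (B \oplus F) = \text{True} \to \text{True} = \text{True}
(\lnot ((D \lor F) \lor F) \to D) \land (F \to (B \oplus F)) = \text{True} \land \text{True} = \text{True}
\lnot ((\lnot ((D \lor F) \lor F) \to D) \land (F \to (B \oplus F))) = \lnot \text{True} = \text{False}
((((((F \leftrightarrow D) \leftrightarrow ((D \land F) \oplus (D \leftrightarrow F))) \leftrightarrow F) \land B) \oplus B) \leftrightarrow (F \oplus (F \to B))) \leftrightarrow \lnot ((\lnot ((D \lor F) \lor F) \to D) \land (F \to (B \oplus F))) = \text{False} \leftrightarrow \text{False} = \text{True}

\text{True}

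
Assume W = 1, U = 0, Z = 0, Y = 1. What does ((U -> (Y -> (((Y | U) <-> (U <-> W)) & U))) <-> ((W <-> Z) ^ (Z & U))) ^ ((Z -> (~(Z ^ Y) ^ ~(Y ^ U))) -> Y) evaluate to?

Y | U = 1 | 0 = 1
U <-> W = 0 <-> 1 = 0
(Y | U) <-> (U <-> W) = 1 <-> 0 = 0
((Y | U) <-> (U <-> W)) & U = 0 & 0 = 0
Y -> (((Y | U) <-> (U <-> W)) & U) = 1 -> 0 = 0
U -> (Y -> (((Y | U) <-> (U <-> W)) & U)) = 0 -> 0 = 1
W <-> Z = 1 <-> 0 = 0
Z & U = 0 & 0 = 0
(W <-> Z) ^ (Z & U) = 0 ^ 0 = 0
(U -> (Y -> (((Y | U) <-> (U <-> W)) & U))) <-> ((W <-> Z) ^ (Z & U)) = 1 <-> 0 = 0
Z ^ Y = 0 ^ 1 = 1
~(Z ^ Y) = ~1 = 0
Y ^ U = 1 ^ 0 = 1
~(Y ^ U) = ~1 = 0
~(Z ^ Y) ^ ~(Y ^ U) = 0 ^ 0 = 0
Z -> (~(Z ^ Y) ^ ~(Y ^ U)) = 0 -> 0 = 1
(Z -> (~(Z ^ Y) ^ ~(Y ^ U))) -> Y = 1 -> 1 = 1
((U -> (Y -> (((Y | U) <-> (U <-> W)) & U))) <-> ((W <-> Z) ^ (Z & U))) ^ ((Z -> (~(Z ^ Y) ^ ~(Y ^ U))) -> Y) = 0 ^ 1 = 1

1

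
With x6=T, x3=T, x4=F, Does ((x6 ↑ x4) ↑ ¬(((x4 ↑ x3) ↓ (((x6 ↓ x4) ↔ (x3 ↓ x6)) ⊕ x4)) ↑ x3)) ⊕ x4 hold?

T

x6 ↑ x4 = T ↑ F = T
x4 ↑ x3 = F ↑ T = T
x6 ↓ x4 = T ↓ F = F
x3 ↓ x6 = T ↓ T = F
(x6 ↓ x4) ↔ (x3 ↓ x6) = F ↔ F = T
((x6 ↓ x4) ↔ (x3 ↓ x6)) ⊕ x4 = T ⊕ F = T
(x4 ↑ x3) ↓ (((x6 ↓ x4) ↔ (x3 ↓ x6)) ⊕ x4) = T ↓ T = F
((x4 ↑ x3) ↓ (((x6 ↓ x4) ↔ (x3 ↓ x6)) ⊕ x4)) ↑ x3 = F ↑ T = T
¬(((x4 ↑ x3) ↓ (((x6 ↓ x4) ↔ (x3 ↓ x6)) ⊕ x4)) ↑ x3) = ¬T = F
(x6 ↑ x4) ↑ ¬(((x4 ↑ x3) ↓ (((x6 ↓ x4) ↔ (x3 ↓ x6)) ⊕ x4)) ↑ x3) = T ↑ F = T
((x6 ↑ x4) ↑ ¬(((x4 ↑ x3) ↓ (((x6 ↓ x4) ↔ (x3 ↓ x6)) ⊕ x4)) ↑ x3)) ⊕ x4 = T ⊕ F = T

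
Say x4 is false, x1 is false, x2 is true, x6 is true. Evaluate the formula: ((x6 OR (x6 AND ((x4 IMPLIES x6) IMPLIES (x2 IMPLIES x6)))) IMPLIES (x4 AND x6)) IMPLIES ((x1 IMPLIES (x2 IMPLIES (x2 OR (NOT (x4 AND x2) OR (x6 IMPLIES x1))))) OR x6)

x4 IMPLIES x6 = false IMPLIES true = true
x2 IMPLIES x6 = true IMPLIES true = true
(x4 IMPLIES x6) IMPLIES (x2 IMPLIES x6) = true IMPLIES true = true
x6 AND ((x4 IMPLIES x6) IMPLIES (x2 IMPLIES x6)) = true AND true = true
x6 OR (x6 AND ((x4 IMPLIES x6) IMPLIES (x2 IMPLIES x6))) = true OR true = true
x4 AND x6 = false AND true = false
(x6 OR (x6 AND ((x4 IMPLIES x6) IMPLIES (x2 IMPLIES x6)))) IMPLIES (x4 AND x6) = true IMPLIES false = false
x4 AND x2 = false AND true = false
NOT (x4 AND x2) = NOT false = true
x6 IMPLIES x1 = true IMPLIES false = false
NOT (x4 AND x2) OR (x6 IMPLIES x1) = true OR false = true
x2 OR (NOT (x4 AND x2) OR (x6 IMPLIES x1)) = true OR true = true
x2 IMPLIES (x2 OR (NOT (x4 AND x2) OR (x6 IMPLIES x1))) = true IMPLIES true = true
x1 IMPLIES (x2 IMPLIES (x2 OR (NOT (x4 AND x2) OR (x6 IMPLIES x1)))) = false IMPLIES true = true
(x1 IMPLIES (x2 IMPLIES (x2 OR (NOT (x4 AND x2) OR (x6 IMPLIES x1))))) OR x6 = true OR true = true
((x6 OR (x6 AND ((x4 IMPLIES x6) IMPLIES (x2 IMPLIES x6)))) IMPLIES (x4 AND x6)) IMPLIES ((x1 IMPLIES (x2 IMPLIES (x2 OR (NOT (x4 AND x2) OR (x6 IMPLIES x1))))) OR x6) = false IMPLIES true = true

true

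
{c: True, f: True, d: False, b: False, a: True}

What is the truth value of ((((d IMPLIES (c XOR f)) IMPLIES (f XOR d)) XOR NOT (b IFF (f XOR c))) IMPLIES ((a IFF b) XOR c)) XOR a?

False

Substituting c=True, f=True, d=False, b=False, a=True:
c XOR f = True XOR True = False
d IMPLIES (c XOR f) = False IMPLIES False = True
f XOR d = True XOR False = True
(d IMPLIES (c XOR f)) IMPLIES (f XOR d) = True IMPLIES True = True
f XOR c = True XOR True = False
b IFF (f XOR c) = False IFF False = True
NOT (b IFF (f XOR c)) = NOT True = False
((d IMPLIES (c XOR f)) IMPLIES (f XOR d)) XOR NOT (b IFF (f XOR c)) = True XOR False = True
a IFF b = True IFF False = False
(a IFF b) XOR c = False XOR True = True
(((d IMPLIES (c XOR f)) IMPLIES (f XOR d)) XOR NOT (b IFF (f XOR c))) IMPLIES ((a IFF b) XOR c) = True IMPLIES True = True
((((d IMPLIES (c XOR f)) IMPLIES (f XOR d)) XOR NOT (b IFF (f XOR c))) IMPLIES ((a IFF b) XOR c)) XOR a = True XOR True = False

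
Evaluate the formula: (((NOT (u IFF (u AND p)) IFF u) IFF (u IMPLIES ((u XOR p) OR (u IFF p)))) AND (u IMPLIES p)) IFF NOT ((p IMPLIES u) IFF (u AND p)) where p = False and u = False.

True

u AND p = False AND False = False
u IFF (u AND p) = False IFF False = True
NOT (u IFF (u AND p)) = NOT True = False
NOT (u IFF (u AND p)) IFF u = False IFF False = True
u XOR p = False XOR False = False
u IFF p = False IFF False = True
(u XOR p) OR (u IFF p) = False OR True = True
u IMPLIES ((u XOR p) OR (u IFF p)) = False IMPLIES True = True
(NOT (u IFF (u AND p)) IFF u) IFF (u IMPLIES ((u XOR p) OR (u IFF p))) = True IFF True = True
u IMPLIES p = False IMPLIES False = True
((NOT (u IFF (u AND p)) IFF u) IFF (u IMPLIES ((u XOR p) OR (u IFF p)))) AND (u IMPLIES p) = True AND True = True
p IMPLIES u = False IMPLIES False = True
u AND p = False AND False = False
(p IMPLIES u) IFF (u AND p) = True IFF False = False
NOT ((p IMPLIES u) IFF (u AND p)) = NOT False = True
(((NOT (u IFF (u AND p)) IFF u) IFF (u IMPLIES ((u XOR p) OR (u IFF p)))) AND (u IMPLIES p)) IFF NOT ((p IMPLIES u) IFF (u AND p)) = True IFF True = True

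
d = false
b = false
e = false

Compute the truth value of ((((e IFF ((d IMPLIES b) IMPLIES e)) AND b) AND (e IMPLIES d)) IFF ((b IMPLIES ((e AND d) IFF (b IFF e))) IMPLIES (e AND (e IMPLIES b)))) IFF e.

false

d IMPLIES b = false IMPLIES false = true
(d IMPLIES b) IMPLIES e = true IMPLIES false = false
e IFF ((d IMPLIES b) IMPLIES e) = false IFF false = true
(e IFF ((d IMPLIES b) IMPLIES e)) AND b = true AND false = false
e IMPLIES d = false IMPLIES false = true
((e IFF ((d IMPLIES b) IMPLIES e)) AND b) AND (e IMPLIES d) = false AND true = false
e AND d = false AND false = false
b IFF e = false IFF false = true
(e AND d) IFF (b IFF e) = false IFF true = false
b IMPLIES ((e AND d) IFF (b IFF e)) = false IMPLIES false = true
e IMPLIES b = false IMPLIES false = true
e AND (e IMPLIES b) = false AND true = false
(b IMPLIES ((e AND d) IFF (b IFF e))) IMPLIES (e AND (e IMPLIES b)) = true IMPLIES false = false
(((e IFF ((d IMPLIES b) IMPLIES e)) AND b) AND (e IMPLIES d)) IFF ((b IMPLIES ((e AND d) IFF (b IFF e))) IMPLIES (e AND (e IMPLIES b))) = false IFF false = true
((((e IFF ((d IMPLIES b) IMPLIES e)) AND b) AND (e IMPLIES d)) IFF ((b IMPLIES ((e AND d) IFF (b IFF e))) IMPLIES (e AND (e IMPLIES b)))) IFF e = true IFF false = false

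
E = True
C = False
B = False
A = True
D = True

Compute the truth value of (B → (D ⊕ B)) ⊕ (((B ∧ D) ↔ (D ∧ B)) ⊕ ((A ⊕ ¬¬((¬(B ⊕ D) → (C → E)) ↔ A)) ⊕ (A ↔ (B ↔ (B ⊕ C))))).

D ⊕ B = True ⊕ False = True
B → (D ⊕ B) = False → True = True
B ∧ D = False ∧ True = False
D ∧ B = True ∧ False = False
(B ∧ D) ↔ (D ∧ B) = False ↔ False = True
B ⊕ D = False ⊕ True = True
¬(B ⊕ D) = ¬True = False
C → E = False → True = True
¬(B ⊕ D) → (C → E) = False → True = True
(¬(B ⊕ D) → (C → E)) ↔ A = True ↔ True = True
¬((¬(B ⊕ D) → (C → E)) ↔ A) = ¬True = False
¬¬((¬(B ⊕ D) → (C → E)) ↔ A) = ¬False = True
A ⊕ ¬¬((¬(B ⊕ D) → (C → E)) ↔ A) = True ⊕ True = False
B ⊕ C = False ⊕ False = False
B ↔ (B ⊕ C) = False ↔ False = True
A ↔ (B ↔ (B ⊕ C)) = True ↔ True = True
(A ⊕ ¬¬((¬(B ⊕ D) → (C → E)) ↔ A)) ⊕ (A ↔ (B ↔ (B ⊕ C))) = False ⊕ True = True
((B ∧ D) ↔ (D ∧ B)) ⊕ ((A ⊕ ¬¬((¬(B ⊕ D) → (C → E)) ↔ A)) ⊕ (A ↔ (B ↔ (B ⊕ C)))) = True ⊕ True = False
(B → (D ⊕ B)) ⊕ (((B ∧ D) ↔ (D ∧ B)) ⊕ ((A ⊕ ¬¬((¬(B ⊕ D) → (C → E)) ↔ A)) ⊕ (A ↔ (B ↔ (B ⊕ C))))) = True ⊕ False = True

True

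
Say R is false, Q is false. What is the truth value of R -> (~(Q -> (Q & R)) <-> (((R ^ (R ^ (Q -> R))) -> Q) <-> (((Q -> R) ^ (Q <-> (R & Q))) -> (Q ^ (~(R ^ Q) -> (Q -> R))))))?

Substituting R=F, Q=F:
Q & R = F & F = F
Q -> (Q & R) = F -> F = T
~(Q -> (Q & R)) = ~T = F
Q -> R = F -> F = T
R ^ (Q -> R) = F ^ T = T
R ^ (R ^ (Q -> R)) = F ^ T = T
(R ^ (R ^ (Q -> R))) -> Q = T -> F = F
Q -> R = F -> F = T
R & Q = F & F = F
Q <-> (R & Q) = F <-> F = T
(Q -> R) ^ (Q <-> (R & Q)) = T ^ T = F
R ^ Q = F ^ F = F
~(R ^ Q) = ~F = T
Q -> R = F -> F = T
~(R ^ Q) -> (Q -> R) = T -> T = T
Q ^ (~(R ^ Q) -> (Q -> R)) = F ^ T = T
((Q -> R) ^ (Q <-> (R & Q))) -> (Q ^ (~(R ^ Q) -> (Q -> R))) = F -> T = T
((R ^ (R ^ (Q -> R))) -> Q) <-> (((Q -> R) ^ (Q <-> (R & Q))) -> (Q ^ (~(R ^ Q) -> (Q -> R)))) = F <-> T = F
~(Q -> (Q & R)) <-> (((R ^ (R ^ (Q -> R))) -> Q) <-> (((Q -> R) ^ (Q <-> (R & Q))) -> (Q ^ (~(R ^ Q) -> (Q -> R))))) = F <-> F = T
R -> (~(Q -> (Q & R)) <-> (((R ^ (R ^ (Q -> R))) -> Q) <-> (((Q -> R) ^ (Q <-> (R & Q))) -> (Q ^ (~(R ^ Q) -> (Q -> R)))))) = F -> T = T

T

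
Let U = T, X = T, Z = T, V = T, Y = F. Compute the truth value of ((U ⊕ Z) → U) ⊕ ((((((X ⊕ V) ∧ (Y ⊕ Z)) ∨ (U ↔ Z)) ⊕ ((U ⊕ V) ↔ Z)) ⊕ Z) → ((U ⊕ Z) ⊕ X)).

U ⊕ Z = T ⊕ T = F
(U ⊕ Z) → U = F → T = T
X ⊕ V = T ⊕ T = F
Y ⊕ Z = F ⊕ T = T
(X ⊕ V) ∧ (Y ⊕ Z) = F ∧ T = F
U ↔ Z = T ↔ T = T
((X ⊕ V) ∧ (Y ⊕ Z)) ∨ (U ↔ Z) = F ∨ T = T
U ⊕ V = T ⊕ T = F
(U ⊕ V) ↔ Z = F ↔ T = F
(((X ⊕ V) ∧ (Y ⊕ Z)) ∨ (U ↔ Z)) ⊕ ((U ⊕ V) ↔ Z) = T ⊕ F = T
((((X ⊕ V) ∧ (Y ⊕ Z)) ∨ (U ↔ Z)) ⊕ ((U ⊕ V) ↔ Z)) ⊕ Z = T ⊕ T = F
U ⊕ Z = T ⊕ T = F
(U ⊕ Z) ⊕ X = F ⊕ T = T
(((((X ⊕ V) ∧ (Y ⊕ Z)) ∨ (U ↔ Z)) ⊕ ((U ⊕ V) ↔ Z)) ⊕ Z) → ((U ⊕ Z) ⊕ X) = F → T = T
((U ⊕ Z) → U) ⊕ ((((((X ⊕ V) ∧ (Y ⊕ Z)) ∨ (U ↔ Z)) ⊕ ((U ⊕ V) ↔ Z)) ⊕ Z) → ((U ⊕ Z) ⊕ X)) = T ⊕ T = F

F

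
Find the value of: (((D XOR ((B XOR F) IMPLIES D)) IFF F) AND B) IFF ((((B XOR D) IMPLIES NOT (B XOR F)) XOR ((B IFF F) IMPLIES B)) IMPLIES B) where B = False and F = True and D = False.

B XOR F = False XOR True = True
(B XOR F) IMPLIES D = True IMPLIES False = False
D XOR ((B XOR F) IMPLIES D) = False XOR False = False
(D XOR ((B XOR F) IMPLIES D)) IFF F = False IFF True = False
((D XOR ((B XOR F) IMPLIES D)) IFF F) AND B = False AND False = False
B XOR D = False XOR False = False
B XOR F = False XOR True = True
NOT (B XOR F) = NOT True = False
(B XOR D) IMPLIES NOT (B XOR F) = False IMPLIES False = True
B IFF F = False IFF True = False
(B IFF F) IMPLIES B = False IMPLIES False = True
((B XOR D) IMPLIES NOT (B XOR F)) XOR ((B IFF F) IMPLIES B) = True XOR True = False
(((B XOR D) IMPLIES NOT (B XOR F)) XOR ((B IFF F) IMPLIES B)) IMPLIES B = False IMPLIES False = True
(((D XOR ((B XOR F) IMPLIES D)) IFF F) AND B) IFF ((((B XOR D) IMPLIES NOT (B XOR F)) XOR ((B IFF F) IMPLIES B)) IMPLIES B) = False IFF True = False

False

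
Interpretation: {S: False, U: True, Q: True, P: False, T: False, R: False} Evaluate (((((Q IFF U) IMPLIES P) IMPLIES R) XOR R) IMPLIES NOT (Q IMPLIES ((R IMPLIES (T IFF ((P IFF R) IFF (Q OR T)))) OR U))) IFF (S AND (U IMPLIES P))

True

Q IFF U = True IFF True = True
(Q IFF U) IMPLIES P = True IMPLIES False = False
((Q IFF U) IMPLIES P) IMPLIES R = False IMPLIES False = True
(((Q IFF U) IMPLIES P) IMPLIES R) XOR R = True XOR False = True
P IFF R = False IFF False = True
Q OR T = True OR False = True
(P IFF R) IFF (Q OR T) = True IFF True = True
T IFF ((P IFF R) IFF (Q OR T)) = False IFF True = False
R IMPLIES (T IFF ((P IFF R) IFF (Q OR T))) = False IMPLIES False = True
(R IMPLIES (T IFF ((P IFF R) IFF (Q OR T)))) OR U = True OR True = True
Q IMPLIES ((R IMPLIES (T IFF ((P IFF R) IFF (Q OR T)))) OR U) = True IMPLIES True = True
NOT (Q IMPLIES ((R IMPLIES (T IFF ((P IFF R) IFF (Q OR T)))) OR U)) = NOT True = False
((((Q IFF U) IMPLIES P) IMPLIES R) XOR R) IMPLIES NOT (Q IMPLIES ((R IMPLIES (T IFF ((P IFF R) IFF (Q OR T)))) OR U)) = True IMPLIES False = False
U IMPLIES P = True IMPLIES False = False
S AND (U IMPLIES P) = False AND False = False
(((((Q IFF U) IMPLIES P) IMPLIES R) XOR R) IMPLIES NOT (Q IMPLIES ((R IMPLIES (T IFF ((P IFF R) IFF (Q OR T)))) OR U))) IFF (S AND (U IMPLIES P)) = False IFF False = True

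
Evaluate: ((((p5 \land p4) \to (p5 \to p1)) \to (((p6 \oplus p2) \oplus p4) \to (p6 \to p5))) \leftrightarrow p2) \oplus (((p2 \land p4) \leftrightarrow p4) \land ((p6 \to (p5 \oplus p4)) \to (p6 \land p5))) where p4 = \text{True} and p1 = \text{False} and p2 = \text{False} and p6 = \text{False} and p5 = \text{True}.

p5 \land p4 = \text{True} \land \text{True} = \text{True}
p5 \to p1 = \text{True} \to \text{False} = \text{False}
(p5 \land p4) \to (p5 \to p1) = \text{True} \to \text{False} = \text{False}
p6 \oplus p2 = \text{False} \oplus \text{False} = \text{False}
(p6 \oplus p2) \oplus p4 = \text{False} \oplus \text{True} = \text{True}
p6 \to p5 = \text{False} \to \text{True} = \text{True}
((p6 \oplus p2) \oplus p4) \to (p6 \to p5) = \text{True} \to \text{True} = \text{True}
((p5 \land p4) \to (p5 \to p1)) \to (((p6 \oplus p2) \oplus p4) \to (p6 \to p5)) = \text{False} \to \text{True} = \text{True}
(((p5 \land p4) \to (p5 \to p1)) \to (((p6 \oplus p2) \oplus p4) \to (p6 \to p5))) \leftrightarrow p2 = \text{True} \leftrightarrow \text{False} = \text{False}
p2 \land p4 = \text{False} \land \text{True} = \text{False}
(p2 \land p4) \leftrightarrow p4 = \text{False} \leftrightarrow \text{True} = \text{False}
p5 \oplus p4 = \text{True} \oplus \text{True} = \text{False}
p6 \to (p5 \oplus p4) = \text{False} \to \text{False} = \text{True}
p6 \land p5 = \text{False} \land \text{True} = \text{False}
(p6 \to (p5 \oplus p4)) \to (p6 \land p5) = \text{True} \to \text{False} = \text{False}
((p2 \land p4) \leftrightarrow p4) \land ((p6 \to (p5 \oplus p4)) \to (p6 \land p5)) = \text{False} \land \text{False} = \text{False}
((((p5 \land p4) \to (p5 \to p1)) \to (((p6 \oplus p2) \oplus p4) \to (p6 \to p5))) \leftrightarrow p2) \oplus (((p2 \land p4) \leftrightarrow p4) \land ((p6 \to (p5 \oplus p4)) \to (p6 \land p5))) = \text{False} \oplus \text{False} = \text{False}

\text{False}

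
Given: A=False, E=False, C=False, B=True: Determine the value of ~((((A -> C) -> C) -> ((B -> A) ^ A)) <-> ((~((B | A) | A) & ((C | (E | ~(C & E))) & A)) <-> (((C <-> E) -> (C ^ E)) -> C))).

A -> C = False -> False = True
(A -> C) -> C = True -> False = False
B -> A = True -> False = False
(B -> A) ^ A = False ^ False = False
((A -> C) -> C) -> ((B -> A) ^ A) = False -> False = True
B | A = True | False = True
(B | A) | A = True | False = True
~((B | A) | A) = ~True = False
C & E = False & False = False
~(C & E) = ~False = True
E | ~(C & E) = False | True = True
C | (E | ~(C & E)) = False | True = True
(C | (E | ~(C & E))) & A = True & False = False
~((B | A) | A) & ((C | (E | ~(C & E))) & A) = False & False = False
C <-> E = False <-> False = True
C ^ E = False ^ False = False
(C <-> E) -> (C ^ E) = True -> False = False
((C <-> E) -> (C ^ E)) -> C = False -> False = True
(~((B | A) | A) & ((C | (E | ~(C & E))) & A)) <-> (((C <-> E) -> (C ^ E)) -> C) = False <-> True = False
(((A -> C) -> C) -> ((B -> A) ^ A)) <-> ((~((B | A) | A) & ((C | (E | ~(C & E))) & A)) <-> (((C <-> E) -> (C ^ E)) -> C)) = True <-> False = False
~((((A -> C) -> C) -> ((B -> A) ^ A)) <-> ((~((B | A) | A) & ((C | (E | ~(C & E))) & A)) <-> (((C <-> E) -> (C ^ E)) -> C))) = ~False = True

True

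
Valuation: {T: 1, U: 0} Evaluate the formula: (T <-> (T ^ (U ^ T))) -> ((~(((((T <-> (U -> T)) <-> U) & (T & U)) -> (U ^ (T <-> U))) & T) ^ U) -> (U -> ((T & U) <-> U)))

1

Substituting T=1, U=0:
U ^ T = 0 ^ 1 = 1
T ^ (U ^ T) = 1 ^ 1 = 0
T <-> (T ^ (U ^ T)) = 1 <-> 0 = 0
U -> T = 0 -> 1 = 1
T <-> (U -> T) = 1 <-> 1 = 1
(T <-> (U -> T)) <-> U = 1 <-> 0 = 0
T & U = 1 & 0 = 0
((T <-> (U -> T)) <-> U) & (T & U) = 0 & 0 = 0
T <-> U = 1 <-> 0 = 0
U ^ (T <-> U) = 0 ^ 0 = 0
(((T <-> (U -> T)) <-> U) & (T & U)) -> (U ^ (T <-> U)) = 0 -> 0 = 1
((((T <-> (U -> T)) <-> U) & (T & U)) -> (U ^ (T <-> U))) & T = 1 & 1 = 1
~(((((T <-> (U -> T)) <-> U) & (T & U)) -> (U ^ (T <-> U))) & T) = ~1 = 0
~(((((T <-> (U -> T)) <-> U) & (T & U)) -> (U ^ (T <-> U))) & T) ^ U = 0 ^ 0 = 0
T & U = 1 & 0 = 0
(T & U) <-> U = 0 <-> 0 = 1
U -> ((T & U) <-> U) = 0 -> 1 = 1
(~(((((T <-> (U -> T)) <-> U) & (T & U)) -> (U ^ (T <-> U))) & T) ^ U) -> (U -> ((T & U) <-> U)) = 0 -> 1 = 1
(T <-> (T ^ (U ^ T))) -> ((~(((((T <-> (U -> T)) <-> U) & (T & U)) -> (U ^ (T <-> U))) & T) ^ U) -> (U -> ((T & U) <-> U))) = 0 -> 1 = 1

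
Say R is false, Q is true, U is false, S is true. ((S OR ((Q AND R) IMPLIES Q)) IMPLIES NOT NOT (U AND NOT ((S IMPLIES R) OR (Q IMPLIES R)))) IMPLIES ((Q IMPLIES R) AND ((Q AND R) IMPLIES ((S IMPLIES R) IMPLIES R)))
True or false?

Substituting R=False, Q=True, U=False, S=True:
Q AND R = True AND False = False
(Q AND R) IMPLIES Q = False IMPLIES True = True
S OR ((Q AND R) IMPLIES Q) = True OR True = True
S IMPLIES R = True IMPLIES False = False
Q IMPLIES R = True IMPLIES False = False
(S IMPLIES R) OR (Q IMPLIES R) = False OR False = False
NOT ((S IMPLIES R) OR (Q IMPLIES R)) = NOT False = True
U AND NOT ((S IMPLIES R) OR (Q IMPLIES R)) = False AND True = False
NOT (U AND NOT ((S IMPLIES R) OR (Q IMPLIES R))) = NOT False = True
NOT NOT (U AND NOT ((S IMPLIES R) OR (Q IMPLIES R))) = NOT True = False
(S OR ((Q AND R) IMPLIES Q)) IMPLIES NOT NOT (U AND NOT ((S IMPLIES R) OR (Q IMPLIES R))) = True IMPLIES False = False
Q IMPLIES R = True IMPLIES False = False
Q AND R = True AND False = False
S IMPLIES R = True IMPLIES False = False
(S IMPLIES R) IMPLIES R = False IMPLIES False = True
(Q AND R) IMPLIES ((S IMPLIES R) IMPLIES R) = False IMPLIES True = True
(Q IMPLIES R) AND ((Q AND R) IMPLIES ((S IMPLIES R) IMPLIES R)) = False AND True = False
((S OR ((Q AND R) IMPLIES Q)) IMPLIES NOT NOT (U AND NOT ((S IMPLIES R) OR (Q IMPLIES R)))) IMPLIES ((Q IMPLIES R) AND ((Q AND R) IMPLIES ((S IMPLIES R) IMPLIES R))) = False IMPLIES False = True

True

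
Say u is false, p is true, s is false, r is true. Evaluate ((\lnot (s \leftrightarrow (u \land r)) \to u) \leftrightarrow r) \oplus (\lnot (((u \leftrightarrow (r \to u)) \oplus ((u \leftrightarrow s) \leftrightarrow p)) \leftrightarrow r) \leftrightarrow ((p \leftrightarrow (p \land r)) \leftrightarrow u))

u \land r = \text{False} \land \text{True} = \text{False}
s \leftrightarrow (u \land r) = \text{False} \leftrightarrow \text{False} = \text{True}
\lnot (s \leftrightarrow (u \land r)) = \lnot \text{True} = \text{False}
\lnot (s \leftrightarrow (u \land r)) \to u = \text{False} \to \text{False} = \text{True}
(\lnot (s \leftrightarrow (u \land r)) \to u) \leftrightarrow r = \text{True} \leftrightarrow \text{True} = \text{True}
r \to u = \text{True} \to \text{False} = \text{False}
u \leftrightarrow (r \to u) = \text{False} \leftrightarrow \text{False} = \text{True}
u \leftrightarrow s = \text{False} \leftrightarrow \text{False} = \text{True}
(u \leftrightarrow s) \leftrightarrow p = \text{True} \leftrightarrow \text{True} = \text{True}
(u \leftrightarrow (r \to u)) \oplus ((u \leftrightarrow s) \leftrightarrow p) = \text{True} \oplus \text{True} = \text{False}
((u \leftrightarrow (r \to u)) \oplus ((u \leftrightarrow s) \leftrightarrow p)) \leftrightarrow r = \text{False} \leftrightarrow \text{True} = \text{False}
\lnot (((u \leftrightarrow (r \to u)) \oplus ((u \leftrightarrow s) \leftrightarrow p)) \leftrightarrow r) = \lnot \text{False} = \text{True}
p \land r = \text{True} \land \text{True} = \text{True}
p \leftrightarrow (p \land r) = \text{True} \leftrightarrow \text{True} = \text{True}
(p \leftrightarrow (p \land r)) \leftrightarrow u = \text{True} \leftrightarrow \text{False} = \text{False}
\lnot (((u \leftrightarrow (r \to u)) \oplus ((u \leftrightarrow s) \leftrightarrow p)) \leftrightarrow r) \leftrightarrow ((p \leftrightarrow (p \land r)) \leftrightarrow u) = \text{True} \leftrightarrow \text{False} = \text{False}
((\lnot (s \leftrightarrow (u \land r)) \to u) \leftrightarrow r) \oplus (\lnot (((u \leftrightarrow (r \to u)) \oplus ((u \leftrightarrow s) \leftrightarrow p)) \leftrightarrow r) \leftrightarrow ((p \leftrightarrow (p \land r)) \leftrightarrow u)) = \text{True} \oplus \text{False} = \text{True}

\text{True}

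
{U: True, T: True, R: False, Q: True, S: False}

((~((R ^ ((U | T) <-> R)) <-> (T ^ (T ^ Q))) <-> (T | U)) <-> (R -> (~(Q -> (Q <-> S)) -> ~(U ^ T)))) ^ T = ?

Substituting U=True, T=True, R=False, Q=True, S=False:
U | T = True | True = True
(U | T) <-> R = True <-> False = False
R ^ ((U | T) <-> R) = False ^ False = False
T ^ Q = True ^ True = False
T ^ (T ^ Q) = True ^ False = True
(R ^ ((U | T) <-> R)) <-> (T ^ (T ^ Q)) = False <-> True = False
~((R ^ ((U | T) <-> R)) <-> (T ^ (T ^ Q))) = ~False = True
T | U = True | True = True
~((R ^ ((U | T) <-> R)) <-> (T ^ (T ^ Q))) <-> (T | U) = True <-> True = True
Q <-> S = True <-> False = False
Q -> (Q <-> S) = True -> False = False
~(Q -> (Q <-> S)) = ~False = True
U ^ T = True ^ True = False
~(U ^ T) = ~False = True
~(Q -> (Q <-> S)) -> ~(U ^ T) = True -> True = True
R -> (~(Q -> (Q <-> S)) -> ~(U ^ T)) = False -> True = True
(~((R ^ ((U | T) <-> R)) <-> (T ^ (T ^ Q))) <-> (T | U)) <-> (R -> (~(Q -> (Q <-> S)) -> ~(U ^ T))) = True <-> True = True
((~((R ^ ((U | T) <-> R)) <-> (T ^ (T ^ Q))) <-> (T | U)) <-> (R -> (~(Q -> (Q <-> S)) -> ~(U ^ T)))) ^ T = True ^ True = False

False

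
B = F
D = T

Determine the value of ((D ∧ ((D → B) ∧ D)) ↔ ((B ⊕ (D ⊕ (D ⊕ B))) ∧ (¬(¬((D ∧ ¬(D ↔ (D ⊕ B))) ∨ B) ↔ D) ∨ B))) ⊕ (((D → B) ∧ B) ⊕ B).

D → B = T → F = F
(D → B) ∧ D = F ∧ T = F
D ∧ ((D → B) ∧ D) = T ∧ F = F
D ⊕ B = T ⊕ F = T
D ⊕ (D ⊕ B) = T ⊕ T = F
B ⊕ (D ⊕ (D ⊕ B)) = F ⊕ F = F
D ⊕ B = T ⊕ F = T
D ↔ (D ⊕ B) = T ↔ T = T
¬(D ↔ (D ⊕ B)) = ¬T = F
D ∧ ¬(D ↔ (D ⊕ B)) = T ∧ F = F
(D ∧ ¬(D ↔ (D ⊕ B))) ∨ B = F ∨ F = F
¬((D ∧ ¬(D ↔ (D ⊕ B))) ∨ B) = ¬F = T
¬((D ∧ ¬(D ↔ (D ⊕ B))) ∨ B) ↔ D = T ↔ T = T
¬(¬((D ∧ ¬(D ↔ (D ⊕ B))) ∨ B) ↔ D) = ¬T = F
¬(¬((D ∧ ¬(D ↔ (D ⊕ B))) ∨ B) ↔ D) ∨ B = F ∨ F = F
(B ⊕ (D ⊕ (D ⊕ B))) ∧ (¬(¬((D ∧ ¬(D ↔ (D ⊕ B))) ∨ B) ↔ D) ∨ B) = F ∧ F = F
(D ∧ ((D → B) ∧ D)) ↔ ((B ⊕ (D ⊕ (D ⊕ B))) ∧ (¬(¬((D ∧ ¬(D ↔ (D ⊕ B))) ∨ B) ↔ D) ∨ B)) = F ↔ F = T
D → B = T → F = F
(D → B) ∧ B = F ∧ F = F
((D → B) ∧ B) ⊕ B = F ⊕ F = F
((D ∧ ((D → B) ∧ D)) ↔ ((B ⊕ (D ⊕ (D ⊕ B))) ∧ (¬(¬((D ∧ ¬(D ↔ (D ⊕ B))) ∨ B) ↔ D) ∨ B))) ⊕ (((D → B) ∧ B) ⊕ B) = T ⊕ F = T

T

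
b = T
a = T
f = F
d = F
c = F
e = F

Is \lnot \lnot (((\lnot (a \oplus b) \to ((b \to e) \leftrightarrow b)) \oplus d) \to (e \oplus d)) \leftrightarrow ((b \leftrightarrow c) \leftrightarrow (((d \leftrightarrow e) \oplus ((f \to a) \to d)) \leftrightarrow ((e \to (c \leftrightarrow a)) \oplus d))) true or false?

F

a \oplus b = T \oplus T = F
\lnot (a \oplus b) = \lnot F = T
b \to e = T \to F = F
(b \to e) \leftrightarrow b = F \leftrightarrow T = F
\lnot (a \oplus b) \to ((b \to e) \leftrightarrow b) = T \to F = F
(\lnot (a \oplus b) \to ((b \to e) \leftrightarrow b)) \oplus d = F \oplus F = F
e \oplus d = F \oplus F = F
((\lnot (a \oplus b) \to ((b \to e) \leftrightarrow b)) \oplus d) \to (e \oplus d) = F \to F = T
\lnot (((\lnot (a \oplus b) \to ((b \to e) \leftrightarrow b)) \oplus d) \to (e \oplus d)) = \lnot T = F
\lnot \lnot (((\lnot (a \oplus b) \to ((b \to e) \leftrightarrow b)) \oplus d) \to (e \oplus d)) = \lnot F = T
b \leftrightarrow c = T \leftrightarrow F = F
d \leftrightarrow e = F \leftrightarrow F = T
f \to a = F \to T = T
(f \to a) \to d = T \to F = F
(d \leftrightarrow e) \oplus ((f \to a) \to d) = T \oplus F = T
c \leftrightarrow a = F \leftrightarrow T = F
e \to (c \leftrightarrow a) = F \to F = T
(e \to (c \leftrightarrow a)) \oplus d = T \oplus F = T
((d \leftrightarrow e) \oplus ((f \to a) \to d)) \leftrightarrow ((e \to (c \leftrightarrow a)) \oplus d) = T \leftrightarrow T = T
(b \leftrightarrow c) \leftrightarrow (((d \leftrightarrow e) \oplus ((f \to a) \to d)) \leftrightarrow ((e \to (c \leftrightarrow a)) \oplus d)) = F \leftrightarrow T = F
\lnot \lnot (((\lnot (a \oplus b) \to ((b \to e) \leftrightarrow b)) \oplus d) \to (e \oplus d)) \leftrightarrow ((b \leftrightarrow c) \leftrightarrow (((d \leftrightarrow e) \oplus ((f \to a) \to d)) \leftrightarrow ((e \to (c \leftrightarrow a)) \oplus d))) = T \leftrightarrow F = F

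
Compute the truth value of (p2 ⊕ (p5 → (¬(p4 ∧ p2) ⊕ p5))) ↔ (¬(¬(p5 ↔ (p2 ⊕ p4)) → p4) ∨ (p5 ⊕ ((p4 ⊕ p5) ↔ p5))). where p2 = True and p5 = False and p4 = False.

p4 ∧ p2 = False ∧ True = False
¬(p4 ∧ p2) = ¬False = True
¬(p4 ∧ p2) ⊕ p5 = True ⊕ False = True
p5 → (¬(p4 ∧ p2) ⊕ p5) = False → True = True
p2 ⊕ (p5 → (¬(p4 ∧ p2) ⊕ p5)) = True ⊕ True = False
p2 ⊕ p4 = True ⊕ False = True
p5 ↔ (p2 ⊕ p4) = False ↔ True = False
¬(p5 ↔ (p2 ⊕ p4)) = ¬False = True
¬(p5 ↔ (p2 ⊕ p4)) → p4 = True → False = False
¬(¬(p5 ↔ (p2 ⊕ p4)) → p4) = ¬False = True
p4 ⊕ p5 = False ⊕ False = False
(p4 ⊕ p5) ↔ p5 = False ↔ False = True
p5 ⊕ ((p4 ⊕ p5) ↔ p5) = False ⊕ True = True
¬(¬(p5 ↔ (p2 ⊕ p4)) → p4) ∨ (p5 ⊕ ((p4 ⊕ p5) ↔ p5)) = True ∨ True = True
(p2 ⊕ (p5 → (¬(p4 ∧ p2) ⊕ p5))) ↔ (¬(¬(p5 ↔ (p2 ⊕ p4)) → p4) ∨ (p5 ⊕ ((p4 ⊕ p5) ↔ p5))) = False ↔ True = False

False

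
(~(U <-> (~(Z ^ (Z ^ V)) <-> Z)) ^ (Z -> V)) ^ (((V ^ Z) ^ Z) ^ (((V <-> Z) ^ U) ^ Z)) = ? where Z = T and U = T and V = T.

Substituting Z=T, U=T, V=T:
Z ^ V = T ^ T = F
Z ^ (Z ^ V) = T ^ F = T
~(Z ^ (Z ^ V)) = ~T = F
~(Z ^ (Z ^ V)) <-> Z = F <-> T = F
U <-> (~(Z ^ (Z ^ V)) <-> Z) = T <-> F = F
~(U <-> (~(Z ^ (Z ^ V)) <-> Z)) = ~F = T
Z -> V = T -> T = T
~(U <-> (~(Z ^ (Z ^ V)) <-> Z)) ^ (Z -> V) = T ^ T = F
V ^ Z = T ^ T = F
(V ^ Z) ^ Z = F ^ T = T
V <-> Z = T <-> T = T
(V <-> Z) ^ U = T ^ T = F
((V <-> Z) ^ U) ^ Z = F ^ T = T
((V ^ Z) ^ Z) ^ (((V <-> Z) ^ U) ^ Z) = T ^ T = F
(~(U <-> (~(Z ^ (Z ^ V)) <-> Z)) ^ (Z -> V)) ^ (((V ^ Z) ^ Z) ^ (((V <-> Z) ^ U) ^ Z)) = F ^ F = F

F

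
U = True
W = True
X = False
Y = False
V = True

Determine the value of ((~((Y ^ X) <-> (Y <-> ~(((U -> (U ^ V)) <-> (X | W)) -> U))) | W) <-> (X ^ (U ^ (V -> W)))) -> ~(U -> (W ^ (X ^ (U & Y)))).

Y ^ X = False ^ False = False
U ^ V = True ^ True = False
U -> (U ^ V) = True -> False = False
X | W = False | True = True
(U -> (U ^ V)) <-> (X | W) = False <-> True = False
((U -> (U ^ V)) <-> (X | W)) -> U = False -> True = True
~(((U -> (U ^ V)) <-> (X | W)) -> U) = ~True = False
Y <-> ~(((U -> (U ^ V)) <-> (X | W)) -> U) = False <-> False = True
(Y ^ X) <-> (Y <-> ~(((U -> (U ^ V)) <-> (X | W)) -> U)) = False <-> True = False
~((Y ^ X) <-> (Y <-> ~(((U -> (U ^ V)) <-> (X | W)) -> U))) = ~False = True
~((Y ^ X) <-> (Y <-> ~(((U -> (U ^ V)) <-> (X | W)) -> U))) | W = True | True = True
V -> W = True -> True = True
U ^ (V -> W) = True ^ True = False
X ^ (U ^ (V -> W)) = False ^ False = False
(~((Y ^ X) <-> (Y <-> ~(((U -> (U ^ V)) <-> (X | W)) -> U))) | W) <-> (X ^ (U ^ (V -> W))) = True <-> False = False
U & Y = True & False = False
X ^ (U & Y) = False ^ False = False
W ^ (X ^ (U & Y)) = True ^ False = True
U -> (W ^ (X ^ (U & Y))) = True -> True = True
~(U -> (W ^ (X ^ (U & Y)))) = ~True = False
((~((Y ^ X) <-> (Y <-> ~(((U -> (U ^ V)) <-> (X | W)) -> U))) | W) <-> (X ^ (U ^ (V -> W)))) -> ~(U -> (W ^ (X ^ (U & Y)))) = False -> False = True

True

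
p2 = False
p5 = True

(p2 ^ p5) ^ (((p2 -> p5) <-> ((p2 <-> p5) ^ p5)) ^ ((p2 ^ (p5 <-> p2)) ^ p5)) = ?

True

p2 ^ p5 = False ^ True = True
p2 -> p5 = False -> True = True
p2 <-> p5 = False <-> True = False
(p2 <-> p5) ^ p5 = False ^ True = True
(p2 -> p5) <-> ((p2 <-> p5) ^ p5) = True <-> True = True
p5 <-> p2 = True <-> False = False
p2 ^ (p5 <-> p2) = False ^ False = False
(p2 ^ (p5 <-> p2)) ^ p5 = False ^ True = True
((p2 -> p5) <-> ((p2 <-> p5) ^ p5)) ^ ((p2 ^ (p5 <-> p2)) ^ p5) = True ^ True = False
(p2 ^ p5) ^ (((p2 -> p5) <-> ((p2 <-> p5) ^ p5)) ^ ((p2 ^ (p5 <-> p2)) ^ p5)) = True ^ False = True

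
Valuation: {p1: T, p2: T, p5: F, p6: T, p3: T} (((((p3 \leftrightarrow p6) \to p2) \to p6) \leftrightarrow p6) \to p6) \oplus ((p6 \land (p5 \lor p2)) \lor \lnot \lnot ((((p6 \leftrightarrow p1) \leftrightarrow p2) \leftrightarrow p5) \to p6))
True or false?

p3 \leftrightarrow p6 = T \leftrightarrow T = T
(p3 \leftrightarrow p6) \to p2 = T \to T = T
((p3 \leftrightarrow p6) \to p2) \to p6 = T \to T = T
(((p3 \leftrightarrow p6) \to p2) \to p6) \leftrightarrow p6 = T \leftrightarrow T = T
((((p3 \leftrightarrow p6) \to p2) \to p6) \leftrightarrow p6) \to p6 = T \to T = T
p5 \lor p2 = F \lor T = T
p6 \land (p5 \lor p2) = T \land T = T
p6 \leftrightarrow p1 = T \leftrightarrow T = T
(p6 \leftrightarrow p1) \leftrightarrow p2 = T \leftrightarrow T = T
((p6 \leftrightarrow p1) \leftrightarrow p2) \leftrightarrow p5 = T \leftrightarrow F = F
(((p6 \leftrightarrow p1) \leftrightarrow p2) \leftrightarrow p5) \to p6 = F \to T = T
\lnot ((((p6 \leftrightarrow p1) \leftrightarrow p2) \leftrightarrow p5) \to p6) = \lnot T = F
\lnot \lnot ((((p6 \leftrightarrow p1) \leftrightarrow p2) \leftrightarrow p5) \to p6) = \lnot F = T
(p6 \land (p5 \lor p2)) \lor \lnot \lnot ((((p6 \leftrightarrow p1) \leftrightarrow p2) \leftrightarrow p5) \to p6) = T \lor T = T
(((((p3 \leftrightarrow p6) \to p2) \to p6) \leftrightarrow p6) \to p6) \oplus ((p6 \land (p5 \lor p2)) \lor \lnot \lnot ((((p6 \leftrightarrow p1) \leftrightarrow p2) \leftrightarrow p5) \to p6)) = T \oplus T = F

F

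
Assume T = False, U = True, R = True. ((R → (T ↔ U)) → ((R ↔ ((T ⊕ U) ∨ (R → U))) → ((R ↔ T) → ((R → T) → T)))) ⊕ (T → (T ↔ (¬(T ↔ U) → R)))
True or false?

Substituting T=False, U=True, R=True:
T ↔ U = False ↔ True = False
R → (T ↔ U) = True → False = False
T ⊕ U = False ⊕ True = True
R → U = True → True = True
(T ⊕ U) ∨ (R → U) = True ∨ True = True
R ↔ ((T ⊕ U) ∨ (R → U)) = True ↔ True = True
R ↔ T = True ↔ False = False
R → T = True → False = False
(R → T) → T = False → False = True
(R ↔ T) → ((R → T) → T) = False → True = True
(R ↔ ((T ⊕ U) ∨ (R → U))) → ((R ↔ T) → ((R → T) → T)) = True → True = True
(R → (T ↔ U)) → ((R ↔ ((T ⊕ U) ∨ (R → U))) → ((R ↔ T) → ((R → T) → T))) = False → True = True
T ↔ U = False ↔ True = False
¬(T ↔ U) = ¬False = True
¬(T ↔ U) → R = True → True = True
T ↔ (¬(T ↔ U) → R) = False ↔ True = False
T → (T ↔ (¬(T ↔ U) → R)) = False → False = True
((R → (T ↔ U)) → ((R ↔ ((T ⊕ U) ∨ (R → U))) → ((R ↔ T) → ((R → T) → T)))) ⊕ (T → (T ↔ (¬(T ↔ U) → R))) = True ⊕ True = False

False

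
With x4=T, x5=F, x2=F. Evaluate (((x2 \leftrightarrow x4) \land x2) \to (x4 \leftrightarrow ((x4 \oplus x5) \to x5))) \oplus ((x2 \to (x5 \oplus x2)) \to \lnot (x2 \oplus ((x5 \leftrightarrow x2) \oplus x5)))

x2 \leftrightarrow x4 = F \leftrightarrow T = F
(x2 \leftrightarrow x4) \land x2 = F \land F = F
x4 \oplus x5 = T \oplus F = T
(x4 \oplus x5) \to x5 = T \to F = F
x4 \leftrightarrow ((x4 \oplus x5) \to x5) = T \leftrightarrow F = F
((x2 \leftrightarrow x4) \land x2) \to (x4 \leftrightarrow ((x4 \oplus x5) \to x5)) = F \to F = T
x5 \oplus x2 = F \oplus F = F
x2 \to (x5 \oplus x2) = F \to F = T
x5 \leftrightarrow x2 = F \leftrightarrow F = T
(x5 \leftrightarrow x2) \oplus x5 = T \oplus F = T
x2 \oplus ((x5 \leftrightarrow x2) \oplus x5) = F \oplus T = T
\lnot (x2 \oplus ((x5 \leftrightarrow x2) \oplus x5)) = \lnot T = F
(x2 \to (x5 \oplus x2)) \to \lnot (x2 \oplus ((x5 \leftrightarrow x2) \oplus x5)) = T \to F = F
(((x2 \leftrightarrow x4) \land x2) \to (x4 \leftrightarrow ((x4 \oplus x5) \to x5))) \oplus ((x2 \to (x5 \oplus x2)) \to \lnot (x2 \oplus ((x5 \leftrightarrow x2) \oplus x5))) = T \oplus F = T

T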